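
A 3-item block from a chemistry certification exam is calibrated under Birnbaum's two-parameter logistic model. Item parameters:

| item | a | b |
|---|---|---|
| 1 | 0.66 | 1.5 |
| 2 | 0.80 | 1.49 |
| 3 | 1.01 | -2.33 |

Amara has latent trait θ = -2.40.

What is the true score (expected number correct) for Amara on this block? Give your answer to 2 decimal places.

P(θ) = 1 / (1 + exp(−a(θ − b)))
P_1 = 1/(1+e^{2.5740}) = 0.0708
P_2 = 1/(1+e^{3.1120}) = 0.0426
P_3 = 1/(1+e^{0.0707}) = 0.4823
E[score] = 0.0708 + 0.0426 + 0.4823 = 0.5958

0.60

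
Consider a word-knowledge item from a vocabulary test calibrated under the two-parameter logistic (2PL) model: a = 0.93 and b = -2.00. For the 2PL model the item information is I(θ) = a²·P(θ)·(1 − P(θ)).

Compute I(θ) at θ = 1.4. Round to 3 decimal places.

0.034

P = 1/(1+e^{-3.1620}) = 0.9594
P(1−P) = 0.9594 × 0.0406 = 0.0390
I = a² × P(1−P) = 0.93² × 0.0390 = 0.03371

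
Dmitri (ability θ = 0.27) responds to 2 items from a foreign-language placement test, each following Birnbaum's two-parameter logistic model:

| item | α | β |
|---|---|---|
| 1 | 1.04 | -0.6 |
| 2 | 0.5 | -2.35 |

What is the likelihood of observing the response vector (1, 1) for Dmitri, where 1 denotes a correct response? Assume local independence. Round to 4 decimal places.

0.5607

P(θ) = 1 / (1 + exp(−α(θ − β)))
P_1 = 1/(1+e^{-0.9048}) = 0.7119
P_2 = 1/(1+e^{-1.3100}) = 0.7875
L = P_1 × P_2 = 0.7119 × 0.7875 = 0.56066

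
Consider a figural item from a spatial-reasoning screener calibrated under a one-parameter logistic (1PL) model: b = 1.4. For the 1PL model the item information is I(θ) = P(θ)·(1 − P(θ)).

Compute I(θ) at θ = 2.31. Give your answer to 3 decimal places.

P = 1/(1+e^{-0.9100}) = 0.7130
P(1−P) = 0.7130 × 0.2870 = 0.2046
I = P(1−P) = 0.20463

0.205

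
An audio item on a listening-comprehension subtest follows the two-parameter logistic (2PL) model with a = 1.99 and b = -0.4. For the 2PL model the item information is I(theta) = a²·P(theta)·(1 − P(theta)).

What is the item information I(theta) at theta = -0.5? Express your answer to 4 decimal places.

P = 1/(1+e^{0.1990}) = 0.4504
P(1−P) = 0.4504 × 0.5496 = 0.2475
I = a² × P(1−P) = 1.99² × 0.2475 = 0.98029

0.9803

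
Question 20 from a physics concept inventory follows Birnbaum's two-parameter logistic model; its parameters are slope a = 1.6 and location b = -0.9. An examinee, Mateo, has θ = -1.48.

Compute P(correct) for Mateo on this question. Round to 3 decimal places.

0.283

P(θ) = 1 / (1 + exp(−a(θ − b)))
Exponent: 1.6 × (-1.48 − (-0.9)) = -0.9280
1/(1 + e^{0.9280}) = 0.2833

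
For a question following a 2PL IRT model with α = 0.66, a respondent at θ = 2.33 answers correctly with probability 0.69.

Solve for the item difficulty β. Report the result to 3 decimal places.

1.118

P(θ) = 1 / (1 + exp(−α(θ − β)))
logit(0.69) = ln(0.69/0.31) = 0.8001
β = θ − logit/(α) = 2.33 − 0.8001/0.6600 = 1.1177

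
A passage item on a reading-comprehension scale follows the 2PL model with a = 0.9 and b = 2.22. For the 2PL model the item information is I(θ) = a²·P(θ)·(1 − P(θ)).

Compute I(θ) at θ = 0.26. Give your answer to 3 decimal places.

P = 1/(1+e^{1.7640}) = 0.1463
P(1−P) = 0.1463 × 0.8537 = 0.1249
I = a² × P(1−P) = 0.9² × 0.1249 = 0.10116

0.101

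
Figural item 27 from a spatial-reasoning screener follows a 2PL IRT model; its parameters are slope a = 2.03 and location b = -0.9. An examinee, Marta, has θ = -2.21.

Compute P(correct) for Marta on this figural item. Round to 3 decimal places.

0.065

P(θ) = 1 / (1 + exp(−a(θ − b)))
Exponent: 2.03 × (-2.21 − (-0.9)) = -2.6593
1/(1 + e^{2.6593}) = 0.0654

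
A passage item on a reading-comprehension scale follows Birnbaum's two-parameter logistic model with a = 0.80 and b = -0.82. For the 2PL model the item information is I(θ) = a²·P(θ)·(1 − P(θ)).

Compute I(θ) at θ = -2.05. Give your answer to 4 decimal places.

P = 1/(1+e^{0.9840}) = 0.2721
P(1−P) = 0.2721 × 0.7279 = 0.1981
I = a² × P(1−P) = 0.80² × 0.1981 = 0.12676

0.1268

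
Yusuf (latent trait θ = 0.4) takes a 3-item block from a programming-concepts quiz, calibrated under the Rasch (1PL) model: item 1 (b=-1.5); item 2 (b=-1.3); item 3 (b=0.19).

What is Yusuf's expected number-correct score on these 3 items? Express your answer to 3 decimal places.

2.268

P(θ) = 1 / (1 + exp(−(θ − b)))
P_1 = 1/(1+e^{-1.9000}) = 0.8699
P_2 = 1/(1+e^{-1.7000}) = 0.8455
P_3 = 1/(1+e^{-0.2100}) = 0.5523
E[score] = 0.8699 + 0.8455 + 0.5523 = 2.2677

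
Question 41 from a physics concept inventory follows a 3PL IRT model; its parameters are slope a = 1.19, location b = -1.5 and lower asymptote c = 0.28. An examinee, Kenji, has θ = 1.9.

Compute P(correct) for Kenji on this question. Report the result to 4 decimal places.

0.9876

P(θ) = c + (1 − c) · 1 / (1 + exp(−a(θ − b)))
Exponent: 1.19 × (1.9 − (-1.5)) = 4.0460
1/(1 + e^{-4.0460}) = 0.9828
P = 0.28 + 0.72 × 0.9828 = 0.9876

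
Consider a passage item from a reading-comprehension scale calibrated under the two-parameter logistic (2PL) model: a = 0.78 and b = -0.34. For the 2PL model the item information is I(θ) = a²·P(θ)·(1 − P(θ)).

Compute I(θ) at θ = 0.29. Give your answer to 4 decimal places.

P = 1/(1+e^{-0.4914}) = 0.6204
P(1−P) = 0.6204 × 0.3796 = 0.2355
I = a² × P(1−P) = 0.78² × 0.2355 = 0.14328

0.1433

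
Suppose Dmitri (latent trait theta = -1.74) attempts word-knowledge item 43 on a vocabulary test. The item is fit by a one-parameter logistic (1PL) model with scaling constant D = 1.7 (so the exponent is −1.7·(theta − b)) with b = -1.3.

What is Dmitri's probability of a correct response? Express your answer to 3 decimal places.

0.321

P(theta) = 1 / (1 + exp(−D·(theta − b)))
Exponent: 1.7 × (-1.74 − (-1.3)) = -0.7480
1/(1 + e^{0.7480}) = 0.3213
P = 0.3213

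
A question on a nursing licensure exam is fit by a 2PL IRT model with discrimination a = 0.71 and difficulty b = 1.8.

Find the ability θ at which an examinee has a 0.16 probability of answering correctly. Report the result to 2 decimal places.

-0.54

P(θ) = 1 / (1 + exp(−a(θ − b)))
logit = ln(0.1600/0.8400) = -1.6582
θ = b + logit/(a) = 1.8 + (-1.6582)/0.7100 = -0.5355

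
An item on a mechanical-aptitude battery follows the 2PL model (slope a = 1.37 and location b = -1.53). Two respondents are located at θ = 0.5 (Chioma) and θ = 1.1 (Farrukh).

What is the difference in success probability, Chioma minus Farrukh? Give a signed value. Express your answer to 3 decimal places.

-0.032

P(θ) = 1 / (1 + exp(−a(θ − b)))
P(Chioma) = 0.9416  [exponent 2.7811]
P(Farrukh) = 0.9735  [exponent 3.6031]
Difference = 0.9416 − 0.9735 = -0.0318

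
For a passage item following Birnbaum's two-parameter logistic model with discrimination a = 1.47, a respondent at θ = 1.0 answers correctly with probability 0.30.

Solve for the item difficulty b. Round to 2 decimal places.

P(θ) = 1 / (1 + exp(−a(θ − b)))
logit(0.30) = ln(0.30/0.70) = -0.8473
b = θ − logit/(a) = 1.0 − (-0.8473)/1.4700 = 1.5764

1.58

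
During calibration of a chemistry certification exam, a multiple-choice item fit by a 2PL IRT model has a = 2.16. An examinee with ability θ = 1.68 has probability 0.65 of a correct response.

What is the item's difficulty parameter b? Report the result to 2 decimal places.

P(θ) = 1 / (1 + exp(−a(θ − b)))
logit(0.65) = ln(0.65/0.35) = 0.6190
b = θ − logit/(a) = 1.68 − 0.6190/2.1600 = 1.3934

1.39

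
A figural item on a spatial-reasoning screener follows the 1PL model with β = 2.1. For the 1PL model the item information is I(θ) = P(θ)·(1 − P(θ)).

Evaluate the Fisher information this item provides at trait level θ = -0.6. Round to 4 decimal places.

0.0590

P = 1/(1+e^{2.7000}) = 0.0630
P(1−P) = 0.0630 × 0.9370 = 0.0590
I = P(1−P) = 0.05901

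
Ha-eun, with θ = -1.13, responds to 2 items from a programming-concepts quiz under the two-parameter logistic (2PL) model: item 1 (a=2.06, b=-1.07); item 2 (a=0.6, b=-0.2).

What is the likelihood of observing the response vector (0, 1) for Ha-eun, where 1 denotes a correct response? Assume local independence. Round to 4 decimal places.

P(θ) = 1 / (1 + exp(−a(θ − b)))
P_1 = 1/(1+e^{0.1236}) = 0.4691
P_2 = 1/(1+e^{0.5580}) = 0.3640
L = (1−P_1) × P_2 = 0.5309 × 0.3640 = 0.19324

0.1932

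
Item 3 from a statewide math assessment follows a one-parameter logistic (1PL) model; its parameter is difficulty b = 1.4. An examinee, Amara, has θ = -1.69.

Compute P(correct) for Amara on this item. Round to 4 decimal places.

0.0435

P(θ) = 1 / (1 + exp(−(θ − b)))
Exponent: (-1.69 − 1.4) = -3.0900
1/(1 + e^{3.0900}) = 0.0435
P = 0.0435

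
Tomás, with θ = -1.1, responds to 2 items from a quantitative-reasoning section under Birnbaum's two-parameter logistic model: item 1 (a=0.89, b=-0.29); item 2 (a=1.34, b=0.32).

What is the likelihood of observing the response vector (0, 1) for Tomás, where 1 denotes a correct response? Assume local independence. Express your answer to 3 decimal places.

P(θ) = 1 / (1 + exp(−a(θ − b)))
P_1 = 1/(1+e^{0.7209}) = 0.3272
P_2 = 1/(1+e^{1.9028}) = 0.1298
L = (1−P_1) × P_2 = 0.6728 × 0.1298 = 0.08732

0.087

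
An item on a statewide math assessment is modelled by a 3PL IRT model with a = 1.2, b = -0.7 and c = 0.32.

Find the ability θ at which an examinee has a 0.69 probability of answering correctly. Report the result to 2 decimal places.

-0.55

P(θ) = c + (1 − c) · 1 / (1 + exp(−a(θ − b)))
Remove guessing floor: (0.69 − 0.32)/(1 − 0.32) = 0.5441
logit = ln(0.5441/0.4559) = 0.1769
θ = b + logit/(a) = -0.7 + 0.1769/1.2000 = -0.5526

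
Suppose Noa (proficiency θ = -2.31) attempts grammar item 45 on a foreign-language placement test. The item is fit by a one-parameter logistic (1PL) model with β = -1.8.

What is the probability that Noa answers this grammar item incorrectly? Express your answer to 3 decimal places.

P(θ) = 1 / (1 + exp(−(θ − β)))
Exponent: (-2.31 − (-1.8)) = -0.5100
1/(1 + e^{0.5100}) = 0.3752
P = 0.3752
P(incorrect) = 1 − 0.3752 = 0.6248

0.625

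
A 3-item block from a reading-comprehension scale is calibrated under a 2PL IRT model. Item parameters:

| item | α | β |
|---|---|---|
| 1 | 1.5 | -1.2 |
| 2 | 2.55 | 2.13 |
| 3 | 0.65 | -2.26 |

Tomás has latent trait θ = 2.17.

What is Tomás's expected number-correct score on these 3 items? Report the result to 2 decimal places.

2.47

P(θ) = 1 / (1 + exp(−α(θ − β)))
P_1 = 1/(1+e^{-5.0550}) = 0.9937
P_2 = 1/(1+e^{-0.1020}) = 0.5255
P_3 = 1/(1+e^{-2.8795}) = 0.9468
E[score] = 0.9937 + 0.5255 + 0.9468 = 2.4660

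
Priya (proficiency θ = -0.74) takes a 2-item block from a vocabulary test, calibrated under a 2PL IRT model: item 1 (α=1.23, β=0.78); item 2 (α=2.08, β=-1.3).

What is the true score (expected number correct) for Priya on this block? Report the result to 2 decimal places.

0.90

P(θ) = 1 / (1 + exp(−α(θ − β)))
P_1 = 1/(1+e^{1.8696}) = 0.1336
P_2 = 1/(1+e^{-1.1648}) = 0.7622
E[score] = 0.1336 + 0.7622 = 0.8958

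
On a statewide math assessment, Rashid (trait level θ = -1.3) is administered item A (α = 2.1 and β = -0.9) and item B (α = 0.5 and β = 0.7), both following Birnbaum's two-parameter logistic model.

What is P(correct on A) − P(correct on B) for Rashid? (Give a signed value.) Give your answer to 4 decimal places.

P(θ) = 1 / (1 + exp(−α(θ − β)))
P_A = 0.3015
P_B = 0.2689
P_A − P_B = 0.0326

0.0326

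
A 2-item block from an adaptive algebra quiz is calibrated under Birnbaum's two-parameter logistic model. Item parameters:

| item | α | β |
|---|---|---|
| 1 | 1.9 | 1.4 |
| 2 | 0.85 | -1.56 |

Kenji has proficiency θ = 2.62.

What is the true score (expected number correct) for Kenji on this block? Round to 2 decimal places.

1.88

P(θ) = 1 / (1 + exp(−α(θ − β)))
P_1 = 1/(1+e^{-2.3180}) = 0.9104
P_2 = 1/(1+e^{-3.5530}) = 0.9722
E[score] = 0.9104 + 0.9722 = 1.8825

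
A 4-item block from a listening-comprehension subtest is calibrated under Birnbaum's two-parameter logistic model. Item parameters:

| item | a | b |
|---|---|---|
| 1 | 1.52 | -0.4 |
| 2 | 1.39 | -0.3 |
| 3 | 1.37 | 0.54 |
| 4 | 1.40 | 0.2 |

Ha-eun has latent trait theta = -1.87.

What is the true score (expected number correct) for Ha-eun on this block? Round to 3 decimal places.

P(theta) = 1 / (1 + exp(−a(theta − b)))
P_1 = 1/(1+e^{2.2344}) = 0.0967
P_2 = 1/(1+e^{2.1823}) = 0.1014
P_3 = 1/(1+e^{3.3017}) = 0.0355
P_4 = 1/(1+e^{2.8980}) = 0.0523
E[score] = 0.0967 + 0.1014 + 0.0355 + 0.0523 = 0.2858

0.286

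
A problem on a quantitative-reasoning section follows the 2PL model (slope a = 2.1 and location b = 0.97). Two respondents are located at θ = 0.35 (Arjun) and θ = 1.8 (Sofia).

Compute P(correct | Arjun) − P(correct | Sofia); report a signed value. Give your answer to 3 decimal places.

-0.637

P(θ) = 1 / (1 + exp(−a(θ − b)))
P(Arjun) = 0.2138  [exponent -1.3020]
P(Sofia) = 0.8511  [exponent 1.7430]
Difference = 0.2138 − 0.8511 = -0.6372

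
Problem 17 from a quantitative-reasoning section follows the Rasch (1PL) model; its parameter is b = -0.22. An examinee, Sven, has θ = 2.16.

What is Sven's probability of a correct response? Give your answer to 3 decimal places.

P(θ) = 1 / (1 + exp(−(θ − b)))
Exponent: (2.16 − (-0.22)) = 2.3800
1/(1 + e^{-2.3800}) = 0.9153
P = 0.9153

0.915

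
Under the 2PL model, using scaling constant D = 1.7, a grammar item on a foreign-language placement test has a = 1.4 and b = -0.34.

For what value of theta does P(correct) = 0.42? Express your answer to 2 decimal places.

-0.48

P(theta) = 1 / (1 + exp(−D·a(theta − b)))
logit = ln(0.4200/0.5800) = -0.3228
theta = b + logit/(1.7·a) = -0.34 + (-0.3228)/2.3800 = -0.4756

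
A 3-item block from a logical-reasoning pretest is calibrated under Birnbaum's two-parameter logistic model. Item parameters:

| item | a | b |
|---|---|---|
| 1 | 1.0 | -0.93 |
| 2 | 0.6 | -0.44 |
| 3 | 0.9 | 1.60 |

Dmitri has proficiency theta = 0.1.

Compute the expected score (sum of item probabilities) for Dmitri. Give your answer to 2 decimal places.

P(theta) = 1 / (1 + exp(−a(theta − b)))
P_1 = 1/(1+e^{-1.0300}) = 0.7369
P_2 = 1/(1+e^{-0.3240}) = 0.5803
P_3 = 1/(1+e^{1.3500}) = 0.2059
E[score] = 0.7369 + 0.5803 + 0.2059 = 1.5231

1.52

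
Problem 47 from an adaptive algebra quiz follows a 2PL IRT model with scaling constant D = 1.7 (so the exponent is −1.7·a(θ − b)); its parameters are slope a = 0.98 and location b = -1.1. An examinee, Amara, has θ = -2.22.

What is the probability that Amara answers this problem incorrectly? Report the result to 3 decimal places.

0.866

P(θ) = 1 / (1 + exp(−D·a(θ − b)))
Exponent: 1.7 × 0.98 × (-2.22 − (-1.1)) = -1.8659
1/(1 + e^{1.8659}) = 0.1340
P = 0.1340
P(incorrect) = 1 − 0.1340 = 0.8660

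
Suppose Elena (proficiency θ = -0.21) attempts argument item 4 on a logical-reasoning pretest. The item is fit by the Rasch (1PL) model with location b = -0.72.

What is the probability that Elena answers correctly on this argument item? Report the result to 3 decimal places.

P(θ) = 1 / (1 + exp(−(θ − b)))
Exponent: (-0.21 − (-0.72)) = 0.5100
1/(1 + e^{-0.5100}) = 0.6248
P = 0.6248

0.625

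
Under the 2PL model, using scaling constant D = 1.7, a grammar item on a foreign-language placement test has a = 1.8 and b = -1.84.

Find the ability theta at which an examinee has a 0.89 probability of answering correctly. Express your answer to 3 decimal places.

-1.157

P(theta) = 1 / (1 + exp(−D·a(theta − b)))
logit = ln(0.8900/0.1100) = 2.0907
theta = b + logit/(1.7·a) = -1.84 + 2.0907/3.0600 = -1.1568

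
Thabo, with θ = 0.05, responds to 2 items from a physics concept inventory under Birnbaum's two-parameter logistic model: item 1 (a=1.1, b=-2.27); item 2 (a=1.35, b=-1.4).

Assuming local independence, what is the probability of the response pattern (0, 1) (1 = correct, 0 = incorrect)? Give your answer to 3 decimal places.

0.063

P(θ) = 1 / (1 + exp(−a(θ − b)))
P_1 = 1/(1+e^{-2.5520}) = 0.9277
P_2 = 1/(1+e^{-1.9575}) = 0.8763
L = (1−P_1) × P_2 = 0.0723 × 0.8763 = 0.06335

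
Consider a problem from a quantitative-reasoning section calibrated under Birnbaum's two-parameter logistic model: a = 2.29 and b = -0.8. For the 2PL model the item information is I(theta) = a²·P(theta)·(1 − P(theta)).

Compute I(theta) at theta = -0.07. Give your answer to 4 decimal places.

0.6984

P = 1/(1+e^{-1.6717}) = 0.8418
P(1−P) = 0.8418 × 0.1582 = 0.1332
I = a² × P(1−P) = 2.29² × 0.1332 = 0.69836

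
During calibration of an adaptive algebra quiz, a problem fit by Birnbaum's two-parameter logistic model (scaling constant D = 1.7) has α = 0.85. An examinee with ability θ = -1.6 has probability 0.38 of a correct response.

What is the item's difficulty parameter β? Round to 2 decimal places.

-1.26

P(θ) = 1 / (1 + exp(−D·α(θ − β)))
logit(0.38) = ln(0.38/0.62) = -0.4895
β = θ − logit/(1.7·α) = -1.6 − (-0.4895)/1.4450 = -1.2612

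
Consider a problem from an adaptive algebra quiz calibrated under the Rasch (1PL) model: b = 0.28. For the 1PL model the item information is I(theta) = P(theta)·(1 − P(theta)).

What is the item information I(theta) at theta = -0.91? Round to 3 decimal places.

P = 1/(1+e^{1.1900}) = 0.2333
P(1−P) = 0.2333 × 0.7667 = 0.1788
I = P(1−P) = 0.17885

0.179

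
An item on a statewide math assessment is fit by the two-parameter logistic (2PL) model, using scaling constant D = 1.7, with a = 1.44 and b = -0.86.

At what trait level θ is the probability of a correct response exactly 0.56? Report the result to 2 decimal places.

P(θ) = 1 / (1 + exp(−D·a(θ − b)))
logit = ln(0.5600/0.4400) = 0.2412
θ = b + logit/(1.7·a) = -0.86 + 0.2412/2.4480 = -0.7615

-0.76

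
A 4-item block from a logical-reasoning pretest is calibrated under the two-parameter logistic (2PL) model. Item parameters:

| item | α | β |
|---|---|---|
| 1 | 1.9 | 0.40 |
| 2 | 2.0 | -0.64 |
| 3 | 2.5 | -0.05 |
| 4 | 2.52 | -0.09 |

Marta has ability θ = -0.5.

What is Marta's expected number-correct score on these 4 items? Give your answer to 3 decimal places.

1.230

P(θ) = 1 / (1 + exp(−α(θ − β)))
P_1 = 1/(1+e^{1.7100}) = 0.1532
P_2 = 1/(1+e^{-0.2800}) = 0.5695
P_3 = 1/(1+e^{1.1250}) = 0.2451
P_4 = 1/(1+e^{1.0332}) = 0.2625
E[score] = 0.1532 + 0.5695 + 0.2451 + 0.2625 = 1.2303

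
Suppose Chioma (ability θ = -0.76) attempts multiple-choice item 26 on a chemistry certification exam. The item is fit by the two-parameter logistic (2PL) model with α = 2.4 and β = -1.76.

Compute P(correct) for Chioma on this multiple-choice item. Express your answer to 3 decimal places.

0.917

P(θ) = 1 / (1 + exp(−α(θ − β)))
Exponent: 2.4 × (-0.76 − (-1.76)) = 2.4000
1/(1 + e^{-2.4000}) = 0.9168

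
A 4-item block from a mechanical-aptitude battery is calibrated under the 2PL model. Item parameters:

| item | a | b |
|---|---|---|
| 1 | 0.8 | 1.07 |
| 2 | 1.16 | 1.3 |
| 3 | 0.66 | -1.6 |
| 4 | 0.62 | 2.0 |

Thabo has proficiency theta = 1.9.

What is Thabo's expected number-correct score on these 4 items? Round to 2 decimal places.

P(theta) = 1 / (1 + exp(−a(theta − b)))
P_1 = 1/(1+e^{-0.6640}) = 0.6602
P_2 = 1/(1+e^{-0.6960}) = 0.6673
P_3 = 1/(1+e^{-2.3100}) = 0.9097
P_4 = 1/(1+e^{0.0620}) = 0.4845
E[score] = 0.6602 + 0.6673 + 0.9097 + 0.4845 = 2.7217

2.72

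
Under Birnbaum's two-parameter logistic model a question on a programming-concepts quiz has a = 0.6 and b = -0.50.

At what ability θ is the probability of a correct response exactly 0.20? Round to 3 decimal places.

-2.810

P(θ) = 1 / (1 + exp(−a(θ − b)))
logit = ln(0.2000/0.8000) = -1.3863
θ = b + logit/(a) = -0.50 + (-1.3863)/0.6000 = -2.8105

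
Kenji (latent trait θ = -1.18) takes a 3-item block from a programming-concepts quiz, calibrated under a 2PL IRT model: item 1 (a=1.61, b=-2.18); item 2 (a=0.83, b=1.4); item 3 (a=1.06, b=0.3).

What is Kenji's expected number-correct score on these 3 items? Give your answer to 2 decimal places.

1.11

P(θ) = 1 / (1 + exp(−a(θ − b)))
P_1 = 1/(1+e^{-1.6100}) = 0.8334
P_2 = 1/(1+e^{2.1414}) = 0.1051
P_3 = 1/(1+e^{1.5688}) = 0.1724
E[score] = 0.8334 + 0.1051 + 0.1724 = 1.1109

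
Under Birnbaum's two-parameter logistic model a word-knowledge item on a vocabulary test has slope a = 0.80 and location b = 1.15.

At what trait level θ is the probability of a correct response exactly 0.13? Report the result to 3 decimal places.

-1.226

P(θ) = 1 / (1 + exp(−a(θ − b)))
logit = ln(0.1300/0.8700) = -1.9010
θ = b + logit/(a) = 1.15 + (-1.9010)/0.8000 = -1.2262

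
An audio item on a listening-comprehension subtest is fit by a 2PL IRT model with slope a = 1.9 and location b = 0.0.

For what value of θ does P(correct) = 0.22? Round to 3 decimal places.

P(θ) = 1 / (1 + exp(−a(θ − b)))
logit = ln(0.2200/0.7800) = -1.2657
θ = b + logit/(a) = 0.0 + (-1.2657)/1.9000 = -0.6661

-0.666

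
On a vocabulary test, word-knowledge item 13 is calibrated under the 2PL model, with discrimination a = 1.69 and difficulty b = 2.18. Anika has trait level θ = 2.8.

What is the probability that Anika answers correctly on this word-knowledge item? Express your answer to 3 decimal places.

0.740

P(θ) = 1 / (1 + exp(−a(θ − b)))
Exponent: 1.69 × (2.8 − 2.18) = 1.0478
1/(1 + e^{-1.0478}) = 0.7404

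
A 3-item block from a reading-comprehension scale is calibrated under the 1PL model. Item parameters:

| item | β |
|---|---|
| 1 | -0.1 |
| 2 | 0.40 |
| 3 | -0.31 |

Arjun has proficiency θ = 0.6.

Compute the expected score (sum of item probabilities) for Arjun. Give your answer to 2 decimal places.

P(θ) = 1 / (1 + exp(−(θ − β)))
P_1 = 1/(1+e^{-0.7000}) = 0.6682
P_2 = 1/(1+e^{-0.2000}) = 0.5498
P_3 = 1/(1+e^{-0.9100}) = 0.7130
E[score] = 0.6682 + 0.5498 + 0.7130 = 1.9310

1.93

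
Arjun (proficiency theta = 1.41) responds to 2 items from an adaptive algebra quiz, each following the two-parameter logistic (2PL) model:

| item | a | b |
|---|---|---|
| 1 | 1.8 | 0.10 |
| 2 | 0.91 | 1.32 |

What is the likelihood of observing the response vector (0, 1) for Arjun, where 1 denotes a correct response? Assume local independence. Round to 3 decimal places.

0.045

P(theta) = 1 / (1 + exp(−a(theta − b)))
P_1 = 1/(1+e^{-2.3580}) = 0.9136
P_2 = 1/(1+e^{-0.0819}) = 0.5205
L = (1−P_1) × P_2 = 0.0864 × 0.5205 = 0.04498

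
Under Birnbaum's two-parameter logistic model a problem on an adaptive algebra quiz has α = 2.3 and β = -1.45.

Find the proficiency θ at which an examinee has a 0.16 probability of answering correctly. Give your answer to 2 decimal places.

P(θ) = 1 / (1 + exp(−α(θ − β)))
logit = ln(0.1600/0.8400) = -1.6582
θ = β + logit/(α) = -1.45 + (-1.6582)/2.3000 = -2.1710

-2.17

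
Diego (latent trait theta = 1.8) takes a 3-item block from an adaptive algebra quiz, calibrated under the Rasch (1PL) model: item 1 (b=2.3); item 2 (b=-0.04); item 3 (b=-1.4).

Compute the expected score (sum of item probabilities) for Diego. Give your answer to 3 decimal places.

2.201

P(theta) = 1 / (1 + exp(−(theta − b)))
P_1 = 1/(1+e^{0.5000}) = 0.3775
P_2 = 1/(1+e^{-1.8400}) = 0.8629
P_3 = 1/(1+e^{-3.2000}) = 0.9608
E[score] = 0.3775 + 0.8629 + 0.9608 = 2.2013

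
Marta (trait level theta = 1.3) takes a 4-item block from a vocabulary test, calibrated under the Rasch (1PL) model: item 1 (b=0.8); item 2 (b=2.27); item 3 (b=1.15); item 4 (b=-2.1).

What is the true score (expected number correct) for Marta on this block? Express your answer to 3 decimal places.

P(theta) = 1 / (1 + exp(−(theta − b)))
P_1 = 1/(1+e^{-0.5000}) = 0.6225
P_2 = 1/(1+e^{0.9700}) = 0.2749
P_3 = 1/(1+e^{-0.1500}) = 0.5374
P_4 = 1/(1+e^{-3.4000}) = 0.9677
E[score] = 0.6225 + 0.2749 + 0.5374 + 0.9677 = 2.4025

2.402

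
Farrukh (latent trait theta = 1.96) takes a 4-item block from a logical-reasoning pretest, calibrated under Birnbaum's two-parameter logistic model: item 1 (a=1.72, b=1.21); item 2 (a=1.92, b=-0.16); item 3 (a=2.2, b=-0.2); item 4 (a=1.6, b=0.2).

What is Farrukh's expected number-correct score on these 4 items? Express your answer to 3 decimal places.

P(theta) = 1 / (1 + exp(−a(theta − b)))
P_1 = 1/(1+e^{-1.2900}) = 0.7841
P_2 = 1/(1+e^{-4.0704}) = 0.9832
P_3 = 1/(1+e^{-4.7520}) = 0.9914
P_4 = 1/(1+e^{-2.8160}) = 0.9435
E[score] = 0.7841 + 0.9832 + 0.9914 + 0.9435 = 3.7023

3.702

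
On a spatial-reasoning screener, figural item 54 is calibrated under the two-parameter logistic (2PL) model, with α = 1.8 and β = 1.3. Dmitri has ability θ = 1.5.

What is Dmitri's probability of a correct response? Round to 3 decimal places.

0.589

P(θ) = 1 / (1 + exp(−α(θ − β)))
Exponent: 1.8 × (1.5 − 1.3) = 0.3600
1/(1 + e^{-0.3600}) = 0.5890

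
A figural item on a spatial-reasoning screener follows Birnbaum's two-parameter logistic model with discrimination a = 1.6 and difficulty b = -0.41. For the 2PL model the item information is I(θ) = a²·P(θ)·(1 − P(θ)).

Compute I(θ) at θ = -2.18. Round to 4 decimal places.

P = 1/(1+e^{2.8320}) = 0.0556
P(1−P) = 0.0556 × 0.9444 = 0.0525
I = a² × P(1−P) = 1.6² × 0.0525 = 0.13447

0.1345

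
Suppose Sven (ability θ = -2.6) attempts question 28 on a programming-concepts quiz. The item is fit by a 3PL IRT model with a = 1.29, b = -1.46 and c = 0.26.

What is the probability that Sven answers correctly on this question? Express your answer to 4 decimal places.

0.3983

P(θ) = c + (1 − c) · 1 / (1 + exp(−a(θ − b)))
Exponent: 1.29 × (-2.6 − (-1.46)) = -1.4706
1/(1 + e^{1.4706}) = 0.1869
P = 0.26 + 0.74 × 0.1869 = 0.3983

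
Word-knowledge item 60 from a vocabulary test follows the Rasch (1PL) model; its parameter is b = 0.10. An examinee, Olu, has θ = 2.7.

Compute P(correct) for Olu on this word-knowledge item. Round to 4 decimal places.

P(θ) = 1 / (1 + exp(−(θ − b)))
Exponent: (2.7 − 0.10) = 2.6000
1/(1 + e^{-2.6000}) = 0.9309
P = 0.9309

0.9309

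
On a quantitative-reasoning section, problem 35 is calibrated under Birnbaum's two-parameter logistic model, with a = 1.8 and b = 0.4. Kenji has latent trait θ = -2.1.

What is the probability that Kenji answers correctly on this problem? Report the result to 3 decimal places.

P(θ) = 1 / (1 + exp(−a(θ − b)))
Exponent: 1.8 × (-2.1 − 0.4) = -4.5000
1/(1 + e^{4.5000}) = 0.0110

0.011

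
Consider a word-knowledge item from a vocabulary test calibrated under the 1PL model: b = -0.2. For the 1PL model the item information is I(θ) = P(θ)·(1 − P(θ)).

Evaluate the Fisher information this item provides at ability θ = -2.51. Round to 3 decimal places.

P = 1/(1+e^{2.3100}) = 0.0903
P(1−P) = 0.0903 × 0.9097 = 0.0821
I = P(1−P) = 0.08214

0.082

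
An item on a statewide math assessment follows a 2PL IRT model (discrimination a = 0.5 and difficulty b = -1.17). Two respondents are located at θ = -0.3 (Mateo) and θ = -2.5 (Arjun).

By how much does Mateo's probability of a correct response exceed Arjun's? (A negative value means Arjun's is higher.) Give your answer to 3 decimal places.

P(θ) = 1 / (1 + exp(−a(θ − b)))
P(Mateo) = 0.6071  [exponent 0.4350]
P(Arjun) = 0.3396  [exponent -0.6650]
Difference = 0.6071 − 0.3396 = 0.2674

0.267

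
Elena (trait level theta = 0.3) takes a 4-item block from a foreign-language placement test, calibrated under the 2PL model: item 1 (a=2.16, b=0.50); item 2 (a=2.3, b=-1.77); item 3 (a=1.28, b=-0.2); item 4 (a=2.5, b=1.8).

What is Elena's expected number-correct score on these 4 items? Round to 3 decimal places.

2.063

P(theta) = 1 / (1 + exp(−a(theta − b)))
P_1 = 1/(1+e^{0.4320}) = 0.3936
P_2 = 1/(1+e^{-4.7610}) = 0.9915
P_3 = 1/(1+e^{-0.6400}) = 0.6548
P_4 = 1/(1+e^{3.7500}) = 0.0230
E[score] = 0.3936 + 0.9915 + 0.6548 + 0.0230 = 2.0629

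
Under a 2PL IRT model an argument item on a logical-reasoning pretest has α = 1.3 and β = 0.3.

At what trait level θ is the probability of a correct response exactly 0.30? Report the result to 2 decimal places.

-0.35

P(θ) = 1 / (1 + exp(−α(θ − β)))
logit = ln(0.3000/0.7000) = -0.8473
θ = β + logit/(α) = 0.3 + (-0.8473)/1.3000 = -0.3518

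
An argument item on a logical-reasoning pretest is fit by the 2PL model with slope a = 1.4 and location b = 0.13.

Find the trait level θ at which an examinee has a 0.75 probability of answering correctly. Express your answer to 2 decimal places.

P(θ) = 1 / (1 + exp(−a(θ − b)))
logit = ln(0.7500/0.2500) = 1.0986
θ = b + logit/(a) = 0.13 + 1.0986/1.4000 = 0.9147

0.91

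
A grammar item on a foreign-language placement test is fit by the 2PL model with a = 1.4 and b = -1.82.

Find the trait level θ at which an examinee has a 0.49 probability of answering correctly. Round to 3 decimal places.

-1.849

P(θ) = 1 / (1 + exp(−a(θ − b)))
logit = ln(0.4900/0.5100) = -0.0400
θ = b + logit/(a) = -1.82 + (-0.0400)/1.4000 = -1.8486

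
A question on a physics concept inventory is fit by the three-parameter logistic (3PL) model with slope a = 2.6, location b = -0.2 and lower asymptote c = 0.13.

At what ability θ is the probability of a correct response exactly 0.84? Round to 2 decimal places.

P(θ) = c + (1 − c) · 1 / (1 + exp(−a(θ − b)))
Remove guessing floor: (0.84 − 0.13)/(1 − 0.13) = 0.8161
logit = ln(0.8161/0.1839) = 1.4901
θ = b + logit/(a) = -0.2 + 1.4901/2.6000 = 0.3731

0.37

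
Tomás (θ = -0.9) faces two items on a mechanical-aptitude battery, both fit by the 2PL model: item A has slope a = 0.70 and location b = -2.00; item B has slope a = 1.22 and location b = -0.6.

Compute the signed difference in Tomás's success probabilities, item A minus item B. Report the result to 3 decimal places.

P(θ) = 1 / (1 + exp(−a(θ − b)))
P_A = 0.6835
P_B = 0.4095
P_A − P_B = 0.2740

0.274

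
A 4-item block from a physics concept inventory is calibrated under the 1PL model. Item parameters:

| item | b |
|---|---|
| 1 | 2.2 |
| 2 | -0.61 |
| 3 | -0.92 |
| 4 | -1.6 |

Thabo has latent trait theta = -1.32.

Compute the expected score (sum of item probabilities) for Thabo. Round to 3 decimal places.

P(theta) = 1 / (1 + exp(−(theta − b)))
P_1 = 1/(1+e^{3.5200}) = 0.0287
P_2 = 1/(1+e^{0.7100}) = 0.3296
P_3 = 1/(1+e^{0.4000}) = 0.4013
P_4 = 1/(1+e^{-0.2800}) = 0.5695
E[score] = 0.0287 + 0.3296 + 0.4013 + 0.5695 = 1.3292

1.329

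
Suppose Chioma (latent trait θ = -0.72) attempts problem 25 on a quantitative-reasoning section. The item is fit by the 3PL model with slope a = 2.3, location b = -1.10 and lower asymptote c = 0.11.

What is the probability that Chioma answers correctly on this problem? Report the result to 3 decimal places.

P(θ) = c + (1 − c) · 1 / (1 + exp(−a(θ − b)))
Exponent: 2.3 × (-0.72 − (-1.10)) = 0.8740
1/(1 + e^{-0.8740}) = 0.7056
P = 0.11 + 0.89 × 0.7056 = 0.7380

0.738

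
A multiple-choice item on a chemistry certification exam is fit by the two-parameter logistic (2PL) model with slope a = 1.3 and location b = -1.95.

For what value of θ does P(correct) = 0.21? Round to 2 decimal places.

P(θ) = 1 / (1 + exp(−a(θ − b)))
logit = ln(0.2100/0.7900) = -1.3249
θ = b + logit/(a) = -1.95 + (-1.3249)/1.3000 = -2.9692

-2.97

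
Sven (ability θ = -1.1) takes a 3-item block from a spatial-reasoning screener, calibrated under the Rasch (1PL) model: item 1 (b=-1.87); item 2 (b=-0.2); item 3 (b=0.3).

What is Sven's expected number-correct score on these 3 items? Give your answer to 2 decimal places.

1.17

P(θ) = 1 / (1 + exp(−(θ − b)))
P_1 = 1/(1+e^{-0.7700}) = 0.6835
P_2 = 1/(1+e^{0.9000}) = 0.2891
P_3 = 1/(1+e^{1.4000}) = 0.1978
E[score] = 0.6835 + 0.2891 + 0.1978 = 1.1704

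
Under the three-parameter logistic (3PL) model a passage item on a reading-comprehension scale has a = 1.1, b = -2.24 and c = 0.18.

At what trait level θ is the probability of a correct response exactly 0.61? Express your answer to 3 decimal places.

P(θ) = c + (1 − c) · 1 / (1 + exp(−a(θ − b)))
Remove guessing floor: (0.61 − 0.18)/(1 − 0.18) = 0.5244
logit = ln(0.5244/0.4756) = 0.0976
θ = b + logit/(a) = -2.24 + 0.0976/1.1000 = -2.1512

-2.151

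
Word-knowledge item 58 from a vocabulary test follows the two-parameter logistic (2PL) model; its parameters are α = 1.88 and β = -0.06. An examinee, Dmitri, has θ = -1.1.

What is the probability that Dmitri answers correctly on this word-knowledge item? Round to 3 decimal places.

0.124

P(θ) = 1 / (1 + exp(−α(θ − β)))
Exponent: 1.88 × (-1.1 − (-0.06)) = -1.9552
1/(1 + e^{1.9552}) = 0.1240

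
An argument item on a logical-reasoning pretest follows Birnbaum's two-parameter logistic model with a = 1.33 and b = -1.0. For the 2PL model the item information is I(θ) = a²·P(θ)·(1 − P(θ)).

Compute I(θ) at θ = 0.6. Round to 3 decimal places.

0.168

P = 1/(1+e^{-2.1280}) = 0.8936
P(1−P) = 0.8936 × 0.1064 = 0.0951
I = a² × P(1−P) = 1.33² × 0.0951 = 0.16819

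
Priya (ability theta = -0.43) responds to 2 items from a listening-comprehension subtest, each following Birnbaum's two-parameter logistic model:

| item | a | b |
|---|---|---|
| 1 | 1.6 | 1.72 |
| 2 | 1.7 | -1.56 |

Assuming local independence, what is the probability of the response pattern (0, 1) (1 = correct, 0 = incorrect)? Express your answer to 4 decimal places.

0.8452

P(theta) = 1 / (1 + exp(−a(theta − b)))
P_1 = 1/(1+e^{3.4400}) = 0.0311
P_2 = 1/(1+e^{-1.9210}) = 0.8722
L = (1−P_1) × P_2 = 0.9689 × 0.8722 = 0.84515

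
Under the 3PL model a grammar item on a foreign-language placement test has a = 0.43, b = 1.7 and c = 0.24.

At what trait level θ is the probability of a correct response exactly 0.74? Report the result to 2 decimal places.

P(θ) = c + (1 − c) · 1 / (1 + exp(−a(θ − b)))
Remove guessing floor: (0.74 − 0.24)/(1 − 0.24) = 0.6579
logit = ln(0.6579/0.3421) = 0.6539
θ = b + logit/(a) = 1.7 + 0.6539/0.4300 = 3.2208

3.22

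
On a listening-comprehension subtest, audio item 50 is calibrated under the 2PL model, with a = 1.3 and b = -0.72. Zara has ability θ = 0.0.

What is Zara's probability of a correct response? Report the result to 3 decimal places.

0.718

P(θ) = 1 / (1 + exp(−a(θ − b)))
Exponent: 1.3 × (0.0 − (-0.72)) = 0.9360
1/(1 + e^{-0.9360}) = 0.7183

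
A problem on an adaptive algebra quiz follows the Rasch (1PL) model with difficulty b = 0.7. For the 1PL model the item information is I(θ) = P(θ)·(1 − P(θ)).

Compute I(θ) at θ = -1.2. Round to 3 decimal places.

P = 1/(1+e^{1.9000}) = 0.1301
P(1−P) = 0.1301 × 0.8699 = 0.1132
I = P(1−P) = 0.11318

0.113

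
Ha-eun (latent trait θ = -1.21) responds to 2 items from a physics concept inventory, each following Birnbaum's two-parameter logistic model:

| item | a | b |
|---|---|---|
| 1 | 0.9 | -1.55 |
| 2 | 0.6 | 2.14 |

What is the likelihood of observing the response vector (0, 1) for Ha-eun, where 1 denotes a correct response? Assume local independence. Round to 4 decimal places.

0.0501

P(θ) = 1 / (1 + exp(−a(θ − b)))
P_1 = 1/(1+e^{-0.3060}) = 0.5759
P_2 = 1/(1+e^{2.0100}) = 0.1182
L = (1−P_1) × P_2 = 0.4241 × 0.1182 = 0.05011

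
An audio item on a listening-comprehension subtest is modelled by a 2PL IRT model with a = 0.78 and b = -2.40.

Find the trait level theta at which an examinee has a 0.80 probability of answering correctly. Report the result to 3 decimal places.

-0.623

P(theta) = 1 / (1 + exp(−a(theta − b)))
logit = ln(0.8000/0.2000) = 1.3863
theta = b + logit/(a) = -2.40 + 1.3863/0.7800 = -0.6227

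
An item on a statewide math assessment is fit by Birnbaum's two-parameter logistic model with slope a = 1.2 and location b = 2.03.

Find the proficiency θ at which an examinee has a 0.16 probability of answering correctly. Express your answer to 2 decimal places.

0.65

P(θ) = 1 / (1 + exp(−a(θ − b)))
logit = ln(0.1600/0.8400) = -1.6582
θ = b + logit/(a) = 2.03 + (-1.6582)/1.2000 = 0.6481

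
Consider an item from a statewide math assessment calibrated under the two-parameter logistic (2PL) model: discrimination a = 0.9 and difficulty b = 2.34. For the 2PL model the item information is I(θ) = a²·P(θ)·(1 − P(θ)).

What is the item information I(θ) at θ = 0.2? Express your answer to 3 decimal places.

P = 1/(1+e^{1.9260}) = 0.1272
P(1−P) = 0.1272 × 0.8728 = 0.1110
I = a² × P(1−P) = 0.9² × 0.1110 = 0.08992

0.090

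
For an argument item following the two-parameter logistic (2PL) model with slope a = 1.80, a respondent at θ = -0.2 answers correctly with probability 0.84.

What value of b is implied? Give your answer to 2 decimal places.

P(θ) = 1 / (1 + exp(−a(θ − b)))
logit(0.84) = ln(0.84/0.16) = 1.6582
b = θ − logit/(a) = -0.2 − 1.6582/1.8000 = -1.1212

-1.12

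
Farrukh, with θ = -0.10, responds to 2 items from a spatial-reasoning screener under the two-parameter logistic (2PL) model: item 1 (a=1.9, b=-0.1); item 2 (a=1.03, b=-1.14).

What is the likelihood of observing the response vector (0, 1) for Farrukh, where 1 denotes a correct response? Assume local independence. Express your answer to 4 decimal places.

0.3724

P(θ) = 1 / (1 + exp(−a(θ − b)))
P_1 = 1/(1+e^{0.0000}) = 0.5000
P_2 = 1/(1+e^{-1.0712}) = 0.7448
L = (1−P_1) × P_2 = 0.5000 × 0.7448 = 0.37241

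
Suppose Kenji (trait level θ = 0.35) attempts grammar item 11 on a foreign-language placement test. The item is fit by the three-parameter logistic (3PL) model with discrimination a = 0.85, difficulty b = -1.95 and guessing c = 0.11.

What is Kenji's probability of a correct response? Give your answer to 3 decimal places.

0.890

P(θ) = c + (1 − c) · 1 / (1 + exp(−a(θ − b)))
Exponent: 0.85 × (0.35 − (-1.95)) = 1.9550
1/(1 + e^{-1.9550}) = 0.8760
P = 0.11 + 0.89 × 0.8760 = 0.8896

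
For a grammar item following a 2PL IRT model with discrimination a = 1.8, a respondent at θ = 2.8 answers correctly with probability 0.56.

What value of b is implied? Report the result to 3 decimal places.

P(θ) = 1 / (1 + exp(−a(θ − b)))
logit(0.56) = ln(0.56/0.44) = 0.2412
b = θ − logit/(a) = 2.8 − 0.2412/1.8000 = 2.6660

2.666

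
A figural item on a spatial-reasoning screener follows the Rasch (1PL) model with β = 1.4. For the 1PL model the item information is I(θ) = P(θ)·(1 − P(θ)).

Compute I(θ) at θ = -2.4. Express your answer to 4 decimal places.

0.0214

P = 1/(1+e^{3.8000}) = 0.0219
P(1−P) = 0.0219 × 0.9781 = 0.0214
I = P(1−P) = 0.02140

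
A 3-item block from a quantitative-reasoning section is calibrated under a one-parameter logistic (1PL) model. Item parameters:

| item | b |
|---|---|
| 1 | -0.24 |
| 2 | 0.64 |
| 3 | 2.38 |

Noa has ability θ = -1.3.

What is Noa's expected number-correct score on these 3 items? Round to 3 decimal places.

0.408

P(θ) = 1 / (1 + exp(−(θ − b)))
P_1 = 1/(1+e^{1.0600}) = 0.2573
P_2 = 1/(1+e^{1.9400}) = 0.1256
P_3 = 1/(1+e^{3.6800}) = 0.0246
E[score] = 0.2573 + 0.1256 + 0.0246 = 0.4076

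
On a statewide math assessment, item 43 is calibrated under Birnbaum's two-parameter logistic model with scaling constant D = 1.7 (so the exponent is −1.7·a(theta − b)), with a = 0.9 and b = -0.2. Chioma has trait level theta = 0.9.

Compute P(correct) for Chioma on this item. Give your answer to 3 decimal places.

P(theta) = 1 / (1 + exp(−D·a(theta − b)))
Exponent: 1.7 × 0.9 × (0.9 − (-0.2)) = 1.6830
1/(1 + e^{-1.6830}) = 0.8433
P = 0.8433

0.843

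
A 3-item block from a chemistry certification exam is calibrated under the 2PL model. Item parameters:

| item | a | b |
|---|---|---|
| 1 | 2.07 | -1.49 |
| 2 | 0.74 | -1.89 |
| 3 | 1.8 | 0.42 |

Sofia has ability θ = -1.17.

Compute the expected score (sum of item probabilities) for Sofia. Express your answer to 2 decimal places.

P(θ) = 1 / (1 + exp(−a(θ − b)))
P_1 = 1/(1+e^{-0.6624}) = 0.6598
P_2 = 1/(1+e^{-0.5328}) = 0.6301
P_3 = 1/(1+e^{2.8620}) = 0.0541
E[score] = 0.6598 + 0.6301 + 0.0541 = 1.3440

1.34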